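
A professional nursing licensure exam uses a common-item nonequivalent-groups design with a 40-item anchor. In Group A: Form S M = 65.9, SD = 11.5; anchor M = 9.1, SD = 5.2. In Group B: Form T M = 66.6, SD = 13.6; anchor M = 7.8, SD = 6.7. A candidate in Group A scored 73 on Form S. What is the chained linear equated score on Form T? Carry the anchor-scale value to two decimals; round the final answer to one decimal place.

75.8

Form S → anchor (Group A): v = (5.2/11.5)(73 − 65.9) + 9.1 = 12.31
anchor → Form T (Group B): y = (13.6/6.7)(12.31 − 7.8) + 66.6 = 75.8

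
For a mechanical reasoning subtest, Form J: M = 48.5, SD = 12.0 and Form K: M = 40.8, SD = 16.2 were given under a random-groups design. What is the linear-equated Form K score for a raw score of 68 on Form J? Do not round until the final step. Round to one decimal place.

Linear equating: y = (SD_Y/SD_X)(x − M_X) + M_Y
y = (16.2/12.0)(68 − 48.5) + 40.8
y = 1.350000 × 19.5 + 40.8 = 26.3250 + 40.8 = 67.1

67.1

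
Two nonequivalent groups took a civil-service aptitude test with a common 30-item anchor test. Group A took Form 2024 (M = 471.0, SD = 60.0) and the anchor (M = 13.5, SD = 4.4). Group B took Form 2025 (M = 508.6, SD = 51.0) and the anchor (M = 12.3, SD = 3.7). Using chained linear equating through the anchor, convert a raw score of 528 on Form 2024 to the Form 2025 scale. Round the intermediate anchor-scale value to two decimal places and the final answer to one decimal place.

582.8

Form 2024 → anchor (Group A): v = (4.4/60.0)(528 − 471.0) + 13.5 = 17.68
anchor → Form 2025 (Group B): y = (51.0/3.7)(17.68 − 12.3) + 508.6 = 582.8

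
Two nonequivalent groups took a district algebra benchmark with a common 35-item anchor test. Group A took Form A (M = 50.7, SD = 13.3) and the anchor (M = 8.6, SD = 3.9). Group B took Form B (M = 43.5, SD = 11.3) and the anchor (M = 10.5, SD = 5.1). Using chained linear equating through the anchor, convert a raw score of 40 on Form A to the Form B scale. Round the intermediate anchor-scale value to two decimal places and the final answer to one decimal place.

32.3

Form A → anchor (Group A): v = (3.9/13.3)(40 − 50.7) + 8.6 = 5.46
anchor → Form B (Group B): y = (11.3/5.1)(5.46 − 10.5) + 43.5 = 32.3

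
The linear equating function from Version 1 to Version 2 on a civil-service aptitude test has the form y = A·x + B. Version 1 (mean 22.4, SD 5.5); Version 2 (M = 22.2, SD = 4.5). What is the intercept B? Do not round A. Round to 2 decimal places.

3.87

A = SD_Y / SD_X = 4.5 / 5.5 = 0.818182
B = M_Y − A·M_X = 22.2 − 0.818182 × 22.4 = 3.87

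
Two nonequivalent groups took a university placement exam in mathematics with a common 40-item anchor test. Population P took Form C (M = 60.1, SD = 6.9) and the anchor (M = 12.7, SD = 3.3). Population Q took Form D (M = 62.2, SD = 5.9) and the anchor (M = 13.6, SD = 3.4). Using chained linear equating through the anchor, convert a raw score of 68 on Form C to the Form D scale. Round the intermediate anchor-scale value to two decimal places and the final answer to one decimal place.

67.2

Form C → anchor (Population P): v = (3.3/6.9)(68 − 60.1) + 12.7 = 16.48
anchor → Form D (Population Q): y = (5.9/3.4)(16.48 − 13.6) + 62.2 = 67.2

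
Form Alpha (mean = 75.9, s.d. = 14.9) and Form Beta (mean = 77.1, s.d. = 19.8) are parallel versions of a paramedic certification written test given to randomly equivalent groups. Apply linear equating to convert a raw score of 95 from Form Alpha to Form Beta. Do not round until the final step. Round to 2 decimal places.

102.48

Linear equating: y = (SD_Y/SD_X)(x − M_X) + M_Y
y = (19.8/14.9)(95 − 75.9) + 77.1
y = 1.328859 × 19.1 + 77.1 = 25.3812 + 77.1 = 102.48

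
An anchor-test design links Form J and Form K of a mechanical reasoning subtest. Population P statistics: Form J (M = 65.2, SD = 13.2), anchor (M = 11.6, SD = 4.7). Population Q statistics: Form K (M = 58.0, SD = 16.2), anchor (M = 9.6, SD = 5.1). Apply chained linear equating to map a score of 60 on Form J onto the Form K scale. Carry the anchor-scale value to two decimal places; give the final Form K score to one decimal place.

58.5

Form J → anchor (Population P): v = (4.7/13.2)(60 − 65.2) + 11.6 = 9.75
anchor → Form K (Population Q): y = (16.2/5.1)(9.75 − 9.6) + 58.0 = 58.5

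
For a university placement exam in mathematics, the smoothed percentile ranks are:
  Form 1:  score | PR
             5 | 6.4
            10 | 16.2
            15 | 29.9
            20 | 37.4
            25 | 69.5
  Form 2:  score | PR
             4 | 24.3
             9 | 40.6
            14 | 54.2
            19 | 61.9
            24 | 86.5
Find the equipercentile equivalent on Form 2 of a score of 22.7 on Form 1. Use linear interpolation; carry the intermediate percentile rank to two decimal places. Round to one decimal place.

14.3

PR of 22.7 on Form 1: 37.4 + (22.7 − 20)/(25 − 20) × (69.5 − 37.4) = 54.73
On Form 2, PR 54.73 falls between score 14 (PR 54.2) and 19 (PR 61.9).
Interpolate: 14 + (54.73 − 54.2)/(61.9 − 54.2) × (19 − 14) = 14.3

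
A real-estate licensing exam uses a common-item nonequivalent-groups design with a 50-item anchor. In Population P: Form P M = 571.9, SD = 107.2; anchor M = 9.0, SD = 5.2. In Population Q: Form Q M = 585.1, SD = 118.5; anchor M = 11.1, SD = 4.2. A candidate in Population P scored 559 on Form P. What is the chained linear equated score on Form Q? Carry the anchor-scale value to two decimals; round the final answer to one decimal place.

Form P → anchor (Population P): v = (5.2/107.2)(559 − 571.9) + 9.0 = 8.37
anchor → Form Q (Population Q): y = (118.5/4.2)(8.37 − 11.1) + 585.1 = 508.1

508.1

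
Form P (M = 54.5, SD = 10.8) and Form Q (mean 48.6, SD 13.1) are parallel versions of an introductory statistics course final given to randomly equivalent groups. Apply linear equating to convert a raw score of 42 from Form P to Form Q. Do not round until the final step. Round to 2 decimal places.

Linear equating: y = (SD_Y/SD_X)(x − M_X) + M_Y
y = (13.1/10.8)(42 − 54.5) + 48.6
y = 1.212963 × -12.5 + 48.6 = -15.1620 + 48.6 = 33.44

33.44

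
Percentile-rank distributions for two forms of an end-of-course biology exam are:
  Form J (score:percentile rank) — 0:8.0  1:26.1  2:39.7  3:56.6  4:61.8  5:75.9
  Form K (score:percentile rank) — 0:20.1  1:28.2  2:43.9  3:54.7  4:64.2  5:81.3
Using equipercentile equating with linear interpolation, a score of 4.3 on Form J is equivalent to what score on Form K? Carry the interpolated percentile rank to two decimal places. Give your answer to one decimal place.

4.1

PR of 4.3 on Form J: 61.8 + (4.3 − 4)/(5 − 4) × (75.9 − 61.8) = 66.03
On Form K, PR 66.03 falls between score 4 (PR 64.2) and 5 (PR 81.3).
Interpolate: 4 + (66.03 − 64.2)/(81.3 − 64.2) × (5 − 4) = 4.1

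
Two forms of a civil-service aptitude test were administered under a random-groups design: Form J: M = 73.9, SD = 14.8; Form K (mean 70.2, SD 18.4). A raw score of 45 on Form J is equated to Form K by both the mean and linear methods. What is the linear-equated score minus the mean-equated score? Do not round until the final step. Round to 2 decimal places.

-7.03

Mean-equated: 45 + (70.2 − 73.9) = 41.30
Linear-equated: (18.4/14.8)(45 − 73.9) + 70.2 = 34.270
Difference = 34.270 − 41.30 = -7.03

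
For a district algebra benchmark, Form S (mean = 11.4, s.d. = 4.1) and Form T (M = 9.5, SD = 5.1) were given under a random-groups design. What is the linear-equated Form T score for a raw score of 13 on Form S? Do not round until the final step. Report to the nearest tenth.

Linear equating: y = (SD_Y/SD_X)(x − M_X) + M_Y
y = (5.1/4.1)(13 − 11.4) + 9.5
y = 1.243902 × 1.6 + 9.5 = 1.9902 + 9.5 = 11.5

11.5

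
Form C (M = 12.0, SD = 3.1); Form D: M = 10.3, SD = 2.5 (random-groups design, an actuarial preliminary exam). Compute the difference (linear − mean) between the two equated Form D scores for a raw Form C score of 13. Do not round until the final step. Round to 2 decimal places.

-0.19

Mean-equated: 13 + (10.3 − 12.0) = 11.30
Linear-equated: (2.5/3.1)(13 − 12.0) + 10.3 = 11.106
Difference = 11.106 − 11.30 = -0.19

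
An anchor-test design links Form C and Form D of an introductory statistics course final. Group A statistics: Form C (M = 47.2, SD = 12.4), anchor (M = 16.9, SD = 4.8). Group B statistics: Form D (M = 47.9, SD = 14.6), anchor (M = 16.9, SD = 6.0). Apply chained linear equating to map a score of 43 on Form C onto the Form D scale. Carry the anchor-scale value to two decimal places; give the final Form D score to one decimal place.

Form C → anchor (Group A): v = (4.8/12.4)(43 − 47.2) + 16.9 = 15.27
anchor → Form D (Group B): y = (14.6/6.0)(15.27 − 16.9) + 47.9 = 43.9

43.9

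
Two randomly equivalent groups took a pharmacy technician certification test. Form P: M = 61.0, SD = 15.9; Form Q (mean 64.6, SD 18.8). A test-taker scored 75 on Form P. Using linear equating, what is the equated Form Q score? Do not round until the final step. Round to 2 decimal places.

Linear equating: y = (SD_Y/SD_X)(x − M_X) + M_Y
y = (18.8/15.9)(75 − 61.0) + 64.6
y = 1.182390 × 14.0 + 64.6 = 16.5535 + 64.6 = 81.15

81.15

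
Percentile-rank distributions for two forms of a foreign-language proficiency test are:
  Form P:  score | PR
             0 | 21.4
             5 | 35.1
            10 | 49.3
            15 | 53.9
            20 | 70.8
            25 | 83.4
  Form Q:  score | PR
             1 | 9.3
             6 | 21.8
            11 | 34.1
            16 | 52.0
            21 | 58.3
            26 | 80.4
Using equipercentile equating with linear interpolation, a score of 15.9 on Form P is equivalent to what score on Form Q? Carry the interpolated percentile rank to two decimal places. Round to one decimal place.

19.9

PR of 15.9 on Form P: 53.9 + (15.9 − 15)/(20 − 15) × (70.8 − 53.9) = 56.94
On Form Q, PR 56.94 falls between score 16 (PR 52.0) and 21 (PR 58.3).
Interpolate: 16 + (56.94 − 52.0)/(58.3 − 52.0) × (21 − 16) = 19.9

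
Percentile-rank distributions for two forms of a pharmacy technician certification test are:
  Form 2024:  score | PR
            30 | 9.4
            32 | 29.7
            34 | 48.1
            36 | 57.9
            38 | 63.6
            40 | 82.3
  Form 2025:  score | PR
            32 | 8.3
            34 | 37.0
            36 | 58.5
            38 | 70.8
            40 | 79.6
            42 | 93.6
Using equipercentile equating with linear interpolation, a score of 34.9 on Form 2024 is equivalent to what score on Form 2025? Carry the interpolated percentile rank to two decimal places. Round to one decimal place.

PR of 34.9 on Form 2024: 48.1 + (34.9 − 34)/(36 − 34) × (57.9 − 48.1) = 52.51
On Form 2025, PR 52.51 falls between score 34 (PR 37.0) and 36 (PR 58.5).
Interpolate: 34 + (52.51 − 37.0)/(58.5 − 37.0) × (36 − 34) = 35.4

35.4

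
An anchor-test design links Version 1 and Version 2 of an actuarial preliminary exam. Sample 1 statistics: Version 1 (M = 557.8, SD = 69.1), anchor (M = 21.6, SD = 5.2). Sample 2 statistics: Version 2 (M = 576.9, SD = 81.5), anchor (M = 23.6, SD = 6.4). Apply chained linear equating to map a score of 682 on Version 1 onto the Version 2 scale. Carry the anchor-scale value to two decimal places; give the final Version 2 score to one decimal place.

Version 1 → anchor (Sample 1): v = (5.2/69.1)(682 − 557.8) + 21.6 = 30.95
anchor → Version 2 (Sample 2): y = (81.5/6.4)(30.95 − 23.6) + 576.9 = 670.5

670.5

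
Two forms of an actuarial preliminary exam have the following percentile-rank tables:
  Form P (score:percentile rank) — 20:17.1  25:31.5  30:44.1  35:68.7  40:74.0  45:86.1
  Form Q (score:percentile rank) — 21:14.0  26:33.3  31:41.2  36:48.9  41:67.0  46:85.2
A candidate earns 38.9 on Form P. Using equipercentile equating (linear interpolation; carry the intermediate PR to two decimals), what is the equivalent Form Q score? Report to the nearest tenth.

PR of 38.9 on Form P: 68.7 + (38.9 − 35)/(40 − 35) × (74.0 − 68.7) = 72.83
On Form Q, PR 72.83 falls between score 41 (PR 67.0) and 46 (PR 85.2).
Interpolate: 41 + (72.83 − 67.0)/(85.2 − 67.0) × (46 − 41) = 42.6

42.6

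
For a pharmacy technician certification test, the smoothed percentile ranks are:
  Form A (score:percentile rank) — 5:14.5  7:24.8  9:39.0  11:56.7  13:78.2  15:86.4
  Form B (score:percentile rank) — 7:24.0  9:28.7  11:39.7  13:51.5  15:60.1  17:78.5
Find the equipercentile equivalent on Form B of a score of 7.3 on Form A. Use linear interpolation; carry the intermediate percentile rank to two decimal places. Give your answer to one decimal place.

PR of 7.3 on Form A: 24.8 + (7.3 − 7)/(9 − 7) × (39.0 − 24.8) = 26.93
On Form B, PR 26.93 falls between score 7 (PR 24.0) and 9 (PR 28.7).
Interpolate: 7 + (26.93 − 24.0)/(28.7 − 24.0) × (9 − 7) = 8.2

8.2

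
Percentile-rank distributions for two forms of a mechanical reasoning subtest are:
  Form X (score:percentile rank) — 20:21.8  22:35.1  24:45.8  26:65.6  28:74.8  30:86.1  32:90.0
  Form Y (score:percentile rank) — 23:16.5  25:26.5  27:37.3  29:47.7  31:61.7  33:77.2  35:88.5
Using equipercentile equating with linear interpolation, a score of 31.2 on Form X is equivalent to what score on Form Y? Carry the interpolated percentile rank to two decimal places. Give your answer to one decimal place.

35.0

PR of 31.2 on Form X: 86.1 + (31.2 − 30)/(32 − 30) × (90.0 − 86.1) = 88.44
On Form Y, PR 88.44 falls between score 33 (PR 77.2) and 35 (PR 88.5).
Interpolate: 33 + (88.44 − 77.2)/(88.5 − 77.2) × (35 − 33) = 35.0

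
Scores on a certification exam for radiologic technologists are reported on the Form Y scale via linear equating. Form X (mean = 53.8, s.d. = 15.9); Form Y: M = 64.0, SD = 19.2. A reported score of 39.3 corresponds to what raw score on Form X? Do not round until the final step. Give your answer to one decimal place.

33.3

Invert y = (SD_Y/SD_X)(x − M_X) + M_Y:
x = (SD_X/SD_Y)(y − M_Y) + M_X = (15.9/19.2)(39.3 − 64.0) + 53.8
x = 0.828125 × -24.700 + 53.8 = 33.3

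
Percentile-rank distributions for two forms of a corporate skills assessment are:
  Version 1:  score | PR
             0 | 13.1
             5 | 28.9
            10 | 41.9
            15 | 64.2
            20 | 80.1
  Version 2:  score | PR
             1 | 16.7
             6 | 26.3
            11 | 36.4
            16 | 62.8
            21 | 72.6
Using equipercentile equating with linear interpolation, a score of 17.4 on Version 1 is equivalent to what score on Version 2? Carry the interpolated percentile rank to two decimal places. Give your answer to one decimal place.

PR of 17.4 on Version 1: 64.2 + (17.4 − 15)/(20 − 15) × (80.1 − 64.2) = 71.83
On Version 2, PR 71.83 falls between score 16 (PR 62.8) and 21 (PR 72.6).
Interpolate: 16 + (71.83 − 62.8)/(72.6 − 62.8) × (21 − 16) = 20.6

20.6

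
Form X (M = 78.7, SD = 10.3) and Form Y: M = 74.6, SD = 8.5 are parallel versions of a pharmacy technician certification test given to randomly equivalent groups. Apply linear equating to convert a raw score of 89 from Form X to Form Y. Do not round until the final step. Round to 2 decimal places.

83.10

Linear equating: y = (SD_Y/SD_X)(x − M_X) + M_Y
y = (8.5/10.3)(89 − 78.7) + 74.6
y = 0.825243 × 10.3 + 74.6 = 8.5000 + 74.6 = 83.10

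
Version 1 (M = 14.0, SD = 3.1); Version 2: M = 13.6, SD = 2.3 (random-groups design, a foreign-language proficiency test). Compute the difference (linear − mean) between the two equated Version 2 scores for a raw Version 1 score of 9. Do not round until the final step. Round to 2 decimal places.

1.29

Mean-equated: 9 + (13.6 − 14.0) = 8.60
Linear-equated: (2.3/3.1)(9 − 14.0) + 13.6 = 9.890
Difference = 9.890 − 8.60 = 1.29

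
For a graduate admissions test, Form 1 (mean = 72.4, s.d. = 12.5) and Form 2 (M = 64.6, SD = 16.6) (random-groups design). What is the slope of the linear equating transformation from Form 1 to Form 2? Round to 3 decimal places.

1.328

A = SD_Y / SD_X = 16.6 / 12.5 = 1.328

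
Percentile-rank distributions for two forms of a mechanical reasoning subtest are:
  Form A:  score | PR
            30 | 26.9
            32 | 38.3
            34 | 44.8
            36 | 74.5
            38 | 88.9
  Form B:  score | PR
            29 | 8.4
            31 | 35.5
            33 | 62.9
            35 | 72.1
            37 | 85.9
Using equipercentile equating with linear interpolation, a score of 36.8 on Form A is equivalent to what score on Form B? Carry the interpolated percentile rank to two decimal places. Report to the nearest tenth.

36.2

PR of 36.8 on Form A: 74.5 + (36.8 − 36)/(38 − 36) × (88.9 − 74.5) = 80.26
On Form B, PR 80.26 falls between score 35 (PR 72.1) and 37 (PR 85.9).
Interpolate: 35 + (80.26 − 72.1)/(85.9 − 72.1) × (37 − 35) = 36.2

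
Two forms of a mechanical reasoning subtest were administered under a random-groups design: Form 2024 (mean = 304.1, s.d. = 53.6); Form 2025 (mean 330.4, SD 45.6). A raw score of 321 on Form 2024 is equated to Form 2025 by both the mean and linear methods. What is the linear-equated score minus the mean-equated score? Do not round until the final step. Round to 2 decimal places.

Mean-equated: 321 + (330.4 − 304.1) = 347.30
Linear-equated: (45.6/53.6)(321 − 304.1) + 330.4 = 344.778
Difference = 344.778 − 347.30 = -2.52

-2.52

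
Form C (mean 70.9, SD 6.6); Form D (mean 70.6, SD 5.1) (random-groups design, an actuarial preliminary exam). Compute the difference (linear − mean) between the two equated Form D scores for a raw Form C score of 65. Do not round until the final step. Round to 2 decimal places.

1.34

Mean-equated: 65 + (70.6 − 70.9) = 64.70
Linear-equated: (5.1/6.6)(65 − 70.9) + 70.6 = 66.041
Difference = 66.041 − 64.70 = 1.34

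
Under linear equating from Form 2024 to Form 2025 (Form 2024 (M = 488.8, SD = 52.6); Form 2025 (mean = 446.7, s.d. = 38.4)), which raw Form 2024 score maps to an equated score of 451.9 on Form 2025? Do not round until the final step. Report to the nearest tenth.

495.9

Invert y = (SD_Y/SD_X)(x − M_X) + M_Y:
x = (SD_X/SD_Y)(y − M_Y) + M_X = (52.6/38.4)(451.9 − 446.7) + 488.8
x = 1.369792 × 5.200 + 488.8 = 495.9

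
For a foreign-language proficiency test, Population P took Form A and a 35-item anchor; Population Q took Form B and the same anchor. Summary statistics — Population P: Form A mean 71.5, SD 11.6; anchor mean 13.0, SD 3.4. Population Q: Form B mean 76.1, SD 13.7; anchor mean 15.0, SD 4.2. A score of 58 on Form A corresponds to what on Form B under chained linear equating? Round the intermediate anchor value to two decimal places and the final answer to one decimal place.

56.7

Form A → anchor (Population P): v = (3.4/11.6)(58 − 71.5) + 13.0 = 9.04
anchor → Form B (Population Q): y = (13.7/4.2)(9.04 − 15.0) + 76.1 = 56.7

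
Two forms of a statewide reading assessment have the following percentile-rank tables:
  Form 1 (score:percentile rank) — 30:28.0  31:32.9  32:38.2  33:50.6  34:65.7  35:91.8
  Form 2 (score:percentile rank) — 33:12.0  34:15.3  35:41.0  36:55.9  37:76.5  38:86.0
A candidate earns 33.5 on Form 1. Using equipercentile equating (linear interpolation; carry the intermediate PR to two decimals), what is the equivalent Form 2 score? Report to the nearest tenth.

PR of 33.5 on Form 1: 50.6 + (33.5 − 33)/(34 − 33) × (65.7 − 50.6) = 58.15
On Form 2, PR 58.15 falls between score 36 (PR 55.9) and 37 (PR 76.5).
Interpolate: 36 + (58.15 − 55.9)/(76.5 − 55.9) × (37 − 36) = 36.1

36.1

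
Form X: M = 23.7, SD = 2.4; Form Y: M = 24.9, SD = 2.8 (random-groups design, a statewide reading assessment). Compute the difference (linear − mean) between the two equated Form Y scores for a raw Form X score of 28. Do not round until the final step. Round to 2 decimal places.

0.72

Mean-equated: 28 + (24.9 − 23.7) = 29.20
Linear-equated: (2.8/2.4)(28 − 23.7) + 24.9 = 29.917
Difference = 29.917 − 29.20 = 0.72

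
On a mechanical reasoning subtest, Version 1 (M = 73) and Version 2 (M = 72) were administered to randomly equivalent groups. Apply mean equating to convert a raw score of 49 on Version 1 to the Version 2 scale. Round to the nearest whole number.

Mean equating: y = x + (M_Y − M_X) = 49 + (72 − 73) = 48

48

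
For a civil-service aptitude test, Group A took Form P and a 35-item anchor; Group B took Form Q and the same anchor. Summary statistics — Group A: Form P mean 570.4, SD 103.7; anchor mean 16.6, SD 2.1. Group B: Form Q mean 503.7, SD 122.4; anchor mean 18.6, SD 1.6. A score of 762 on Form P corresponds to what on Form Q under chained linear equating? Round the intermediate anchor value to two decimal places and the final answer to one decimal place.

647.5

Form P → anchor (Group A): v = (2.1/103.7)(762 − 570.4) + 16.6 = 20.48
anchor → Form Q (Group B): y = (122.4/1.6)(20.48 − 18.6) + 503.7 = 647.5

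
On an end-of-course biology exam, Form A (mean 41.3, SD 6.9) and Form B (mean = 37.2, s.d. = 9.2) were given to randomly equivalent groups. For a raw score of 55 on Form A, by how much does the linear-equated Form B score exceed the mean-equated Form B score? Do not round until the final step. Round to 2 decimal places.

4.57

Mean-equated: 55 + (37.2 − 41.3) = 50.90
Linear-equated: (9.2/6.9)(55 − 41.3) + 37.2 = 55.467
Difference = 55.467 − 50.90 = 4.57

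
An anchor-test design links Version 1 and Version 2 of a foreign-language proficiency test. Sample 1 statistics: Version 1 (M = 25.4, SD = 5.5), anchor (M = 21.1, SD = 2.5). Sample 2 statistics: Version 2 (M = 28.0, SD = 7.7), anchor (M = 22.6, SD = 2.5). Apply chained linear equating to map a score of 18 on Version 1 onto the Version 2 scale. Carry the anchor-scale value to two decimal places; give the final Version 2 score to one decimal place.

13.0

Version 1 → anchor (Sample 1): v = (2.5/5.5)(18 − 25.4) + 21.1 = 17.74
anchor → Version 2 (Sample 2): y = (7.7/2.5)(17.74 − 22.6) + 28.0 = 13.0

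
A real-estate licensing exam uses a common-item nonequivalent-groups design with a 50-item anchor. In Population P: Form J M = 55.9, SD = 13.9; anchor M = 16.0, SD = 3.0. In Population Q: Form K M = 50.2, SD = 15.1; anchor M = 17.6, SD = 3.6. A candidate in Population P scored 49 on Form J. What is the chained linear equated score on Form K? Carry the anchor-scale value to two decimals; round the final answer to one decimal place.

37.2

Form J → anchor (Population P): v = (3.0/13.9)(49 − 55.9) + 16.0 = 14.51
anchor → Form K (Population Q): y = (15.1/3.6)(14.51 − 17.6) + 50.2 = 37.2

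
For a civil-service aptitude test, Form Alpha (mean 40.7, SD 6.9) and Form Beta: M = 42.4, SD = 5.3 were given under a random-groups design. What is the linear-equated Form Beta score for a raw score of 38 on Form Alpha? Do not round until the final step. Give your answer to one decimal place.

Linear equating: y = (SD_Y/SD_X)(x − M_X) + M_Y
y = (5.3/6.9)(38 − 40.7) + 42.4
y = 0.768116 × -2.7 + 42.4 = -2.0739 + 42.4 = 40.3

40.3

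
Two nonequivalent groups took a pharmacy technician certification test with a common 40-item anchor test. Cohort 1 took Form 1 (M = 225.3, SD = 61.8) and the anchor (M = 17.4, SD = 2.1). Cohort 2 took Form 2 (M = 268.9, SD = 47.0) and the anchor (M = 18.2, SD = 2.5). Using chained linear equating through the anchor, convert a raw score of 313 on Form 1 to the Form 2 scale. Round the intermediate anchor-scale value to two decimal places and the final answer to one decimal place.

309.9

Form 1 → anchor (Cohort 1): v = (2.1/61.8)(313 − 225.3) + 17.4 = 20.38
anchor → Form 2 (Cohort 2): y = (47.0/2.5)(20.38 − 18.2) + 268.9 = 309.9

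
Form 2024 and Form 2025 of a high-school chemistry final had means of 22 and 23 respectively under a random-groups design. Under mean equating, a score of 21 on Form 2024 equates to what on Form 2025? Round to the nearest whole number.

22

Mean equating: y = x + (M_Y − M_X) = 21 + (23 − 22) = 22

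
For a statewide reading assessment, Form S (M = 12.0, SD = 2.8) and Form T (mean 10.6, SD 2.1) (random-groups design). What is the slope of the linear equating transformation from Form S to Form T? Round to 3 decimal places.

0.750

A = SD_Y / SD_X = 2.1 / 2.8 = 0.750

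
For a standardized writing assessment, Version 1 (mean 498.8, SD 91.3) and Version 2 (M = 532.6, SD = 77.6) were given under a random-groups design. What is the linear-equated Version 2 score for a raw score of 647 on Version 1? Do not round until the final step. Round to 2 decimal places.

Linear equating: y = (SD_Y/SD_X)(x − M_X) + M_Y
y = (77.6/91.3)(647 − 498.8) + 532.6
y = 0.849945 × 148.2 + 532.6 = 125.9619 + 532.6 = 658.56

658.56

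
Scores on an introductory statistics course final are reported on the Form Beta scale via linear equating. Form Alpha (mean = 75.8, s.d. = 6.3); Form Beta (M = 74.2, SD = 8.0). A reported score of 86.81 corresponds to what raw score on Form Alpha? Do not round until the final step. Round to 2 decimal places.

Invert y = (SD_Y/SD_X)(x − M_X) + M_Y:
x = (SD_X/SD_Y)(y − M_Y) + M_X = (6.3/8.0)(86.81 − 74.2) + 75.8
x = 0.787500 × 12.610 + 75.8 = 85.73

85.73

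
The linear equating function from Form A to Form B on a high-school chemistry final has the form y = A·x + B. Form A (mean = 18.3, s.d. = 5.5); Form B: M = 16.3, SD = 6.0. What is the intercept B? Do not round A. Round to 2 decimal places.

A = SD_Y / SD_X = 6.0 / 5.5 = 1.090909
B = M_Y − A·M_X = 16.3 − 1.090909 × 18.3 = -3.66

-3.66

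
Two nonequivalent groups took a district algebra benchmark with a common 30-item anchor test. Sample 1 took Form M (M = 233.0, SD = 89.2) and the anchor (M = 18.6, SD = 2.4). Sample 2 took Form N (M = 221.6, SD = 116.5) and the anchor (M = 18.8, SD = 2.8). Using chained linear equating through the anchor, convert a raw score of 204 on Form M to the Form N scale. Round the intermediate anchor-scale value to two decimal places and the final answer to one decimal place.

Form M → anchor (Sample 1): v = (2.4/89.2)(204 − 233.0) + 18.6 = 17.82
anchor → Form N (Sample 2): y = (116.5/2.8)(17.82 − 18.8) + 221.6 = 180.8

180.8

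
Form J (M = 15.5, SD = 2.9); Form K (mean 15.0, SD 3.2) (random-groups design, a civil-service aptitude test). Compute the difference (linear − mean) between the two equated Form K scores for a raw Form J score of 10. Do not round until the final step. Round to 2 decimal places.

Mean-equated: 10 + (15.0 − 15.5) = 9.50
Linear-equated: (3.2/2.9)(10 − 15.5) + 15.0 = 8.931
Difference = 8.931 − 9.50 = -0.57

-0.57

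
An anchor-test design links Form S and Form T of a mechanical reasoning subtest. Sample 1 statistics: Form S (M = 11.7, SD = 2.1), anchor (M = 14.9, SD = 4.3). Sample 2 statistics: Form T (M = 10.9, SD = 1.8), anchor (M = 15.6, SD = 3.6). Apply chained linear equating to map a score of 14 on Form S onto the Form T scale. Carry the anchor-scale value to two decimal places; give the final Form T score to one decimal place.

12.9

Form S → anchor (Sample 1): v = (4.3/2.1)(14 − 11.7) + 14.9 = 19.61
anchor → Form T (Sample 2): y = (1.8/3.6)(19.61 − 15.6) + 10.9 = 12.9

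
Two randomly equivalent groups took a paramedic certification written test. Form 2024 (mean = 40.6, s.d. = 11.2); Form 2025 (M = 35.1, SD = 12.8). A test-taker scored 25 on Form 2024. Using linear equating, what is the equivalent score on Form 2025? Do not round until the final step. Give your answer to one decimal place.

Linear equating: y = (SD_Y/SD_X)(x − M_X) + M_Y
y = (12.8/11.2)(25 − 40.6) + 35.1
y = 1.142857 × -15.6 + 35.1 = -17.8286 + 35.1 = 17.3

17.3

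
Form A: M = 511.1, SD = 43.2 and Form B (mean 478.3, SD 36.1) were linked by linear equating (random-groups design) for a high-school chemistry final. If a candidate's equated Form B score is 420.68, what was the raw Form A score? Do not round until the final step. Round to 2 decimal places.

442.15

Invert y = (SD_Y/SD_X)(x − M_X) + M_Y:
x = (SD_X/SD_Y)(y − M_Y) + M_X = (43.2/36.1)(420.68 − 478.3) + 511.1
x = 1.196676 × -57.620 + 511.1 = 442.15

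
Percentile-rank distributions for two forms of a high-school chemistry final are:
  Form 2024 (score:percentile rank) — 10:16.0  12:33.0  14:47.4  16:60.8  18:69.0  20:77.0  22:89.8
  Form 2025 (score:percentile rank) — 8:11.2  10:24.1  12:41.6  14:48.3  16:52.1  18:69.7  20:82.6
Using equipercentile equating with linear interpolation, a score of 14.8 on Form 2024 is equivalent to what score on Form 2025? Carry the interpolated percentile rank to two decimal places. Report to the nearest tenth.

16.1

PR of 14.8 on Form 2024: 47.4 + (14.8 − 14)/(16 − 14) × (60.8 − 47.4) = 52.76
On Form 2025, PR 52.76 falls between score 16 (PR 52.1) and 18 (PR 69.7).
Interpolate: 16 + (52.76 − 52.1)/(69.7 − 52.1) × (18 − 16) = 16.1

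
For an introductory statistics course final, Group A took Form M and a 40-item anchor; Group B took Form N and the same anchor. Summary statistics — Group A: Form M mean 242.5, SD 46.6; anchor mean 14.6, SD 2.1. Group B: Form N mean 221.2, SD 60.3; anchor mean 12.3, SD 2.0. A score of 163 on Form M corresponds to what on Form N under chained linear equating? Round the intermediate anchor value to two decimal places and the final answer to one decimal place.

Form M → anchor (Group A): v = (2.1/46.6)(163 − 242.5) + 14.6 = 11.02
anchor → Form N (Group B): y = (60.3/2.0)(11.02 − 12.3) + 221.2 = 182.6

182.6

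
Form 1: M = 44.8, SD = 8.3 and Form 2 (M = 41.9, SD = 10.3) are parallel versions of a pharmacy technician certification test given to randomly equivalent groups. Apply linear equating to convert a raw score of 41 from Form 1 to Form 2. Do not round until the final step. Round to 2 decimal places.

37.18

Linear equating: y = (SD_Y/SD_X)(x − M_X) + M_Y
y = (10.3/8.3)(41 − 44.8) + 41.9
y = 1.240964 × -3.8 + 41.9 = -4.7157 + 41.9 = 37.18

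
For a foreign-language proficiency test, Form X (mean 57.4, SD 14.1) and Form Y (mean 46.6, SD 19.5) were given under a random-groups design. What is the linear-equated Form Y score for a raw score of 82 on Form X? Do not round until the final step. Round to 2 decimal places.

80.62

Linear equating: y = (SD_Y/SD_X)(x − M_X) + M_Y
y = (19.5/14.1)(82 − 57.4) + 46.6
y = 1.382979 × 24.6 + 46.6 = 34.0213 + 46.6 = 80.62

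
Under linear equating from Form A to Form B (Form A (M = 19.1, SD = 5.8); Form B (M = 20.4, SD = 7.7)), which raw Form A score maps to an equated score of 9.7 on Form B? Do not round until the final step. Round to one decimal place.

Invert y = (SD_Y/SD_X)(x − M_X) + M_Y:
x = (SD_X/SD_Y)(y − M_Y) + M_X = (5.8/7.7)(9.7 − 20.4) + 19.1
x = 0.753247 × -10.700 + 19.1 = 11.0

11.0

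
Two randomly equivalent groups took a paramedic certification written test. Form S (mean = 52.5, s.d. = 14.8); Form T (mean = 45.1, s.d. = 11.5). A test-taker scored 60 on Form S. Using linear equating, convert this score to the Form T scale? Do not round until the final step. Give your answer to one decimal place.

Linear equating: y = (SD_Y/SD_X)(x − M_X) + M_Y
y = (11.5/14.8)(60 − 52.5) + 45.1
y = 0.777027 × 7.5 + 45.1 = 5.8277 + 45.1 = 50.9

50.9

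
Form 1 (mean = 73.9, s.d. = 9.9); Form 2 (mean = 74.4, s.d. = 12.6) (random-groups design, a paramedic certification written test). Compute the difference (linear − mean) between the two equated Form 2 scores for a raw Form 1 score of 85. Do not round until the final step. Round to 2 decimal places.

3.03

Mean-equated: 85 + (74.4 − 73.9) = 85.50
Linear-equated: (12.6/9.9)(85 − 73.9) + 74.4 = 88.527
Difference = 88.527 − 85.50 = 3.03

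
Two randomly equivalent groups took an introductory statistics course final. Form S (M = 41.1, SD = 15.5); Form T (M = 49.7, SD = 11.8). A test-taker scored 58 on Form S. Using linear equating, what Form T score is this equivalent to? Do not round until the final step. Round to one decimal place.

Linear equating: y = (SD_Y/SD_X)(x − M_X) + M_Y
y = (11.8/15.5)(58 − 41.1) + 49.7
y = 0.761290 × 16.9 + 49.7 = 12.8658 + 49.7 = 62.6

62.6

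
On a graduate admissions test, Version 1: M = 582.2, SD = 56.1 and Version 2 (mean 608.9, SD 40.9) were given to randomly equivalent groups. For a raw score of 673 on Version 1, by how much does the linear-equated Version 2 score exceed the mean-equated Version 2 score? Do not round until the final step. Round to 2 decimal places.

Mean-equated: 673 + (608.9 − 582.2) = 699.70
Linear-equated: (40.9/56.1)(673 − 582.2) + 608.9 = 675.098
Difference = 675.098 − 699.70 = -24.60

-24.60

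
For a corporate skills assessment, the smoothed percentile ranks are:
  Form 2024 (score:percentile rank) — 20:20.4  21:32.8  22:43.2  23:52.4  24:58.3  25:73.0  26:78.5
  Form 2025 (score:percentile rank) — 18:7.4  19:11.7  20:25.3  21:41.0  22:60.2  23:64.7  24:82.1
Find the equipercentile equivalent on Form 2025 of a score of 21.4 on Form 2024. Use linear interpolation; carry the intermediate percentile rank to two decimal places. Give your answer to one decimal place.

PR of 21.4 on Form 2024: 32.8 + (21.4 − 21)/(22 − 21) × (43.2 − 32.8) = 36.96
On Form 2025, PR 36.96 falls between score 20 (PR 25.3) and 21 (PR 41.0).
Interpolate: 20 + (36.96 − 25.3)/(41.0 − 25.3) × (21 − 20) = 20.7

20.7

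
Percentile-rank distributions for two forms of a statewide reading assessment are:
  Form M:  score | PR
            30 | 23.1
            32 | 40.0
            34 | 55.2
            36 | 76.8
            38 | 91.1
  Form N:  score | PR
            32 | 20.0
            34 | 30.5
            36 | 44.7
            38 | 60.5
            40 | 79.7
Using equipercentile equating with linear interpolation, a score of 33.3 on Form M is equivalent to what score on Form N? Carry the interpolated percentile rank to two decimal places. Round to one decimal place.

36.7

PR of 33.3 on Form M: 40.0 + (33.3 − 32)/(34 − 32) × (55.2 − 40.0) = 49.88
On Form N, PR 49.88 falls between score 36 (PR 44.7) and 38 (PR 60.5).
Interpolate: 36 + (49.88 − 44.7)/(60.5 − 44.7) × (38 − 36) = 36.7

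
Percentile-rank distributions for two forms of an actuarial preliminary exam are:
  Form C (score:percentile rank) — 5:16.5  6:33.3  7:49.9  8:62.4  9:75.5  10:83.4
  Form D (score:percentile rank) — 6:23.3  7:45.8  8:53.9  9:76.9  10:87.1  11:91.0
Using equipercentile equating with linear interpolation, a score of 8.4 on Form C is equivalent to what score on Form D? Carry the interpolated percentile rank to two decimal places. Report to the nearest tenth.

PR of 8.4 on Form C: 62.4 + (8.4 − 8)/(9 − 8) × (75.5 − 62.4) = 67.64
On Form D, PR 67.64 falls between score 8 (PR 53.9) and 9 (PR 76.9).
Interpolate: 8 + (67.64 − 53.9)/(76.9 − 53.9) × (9 − 8) = 8.6

8.6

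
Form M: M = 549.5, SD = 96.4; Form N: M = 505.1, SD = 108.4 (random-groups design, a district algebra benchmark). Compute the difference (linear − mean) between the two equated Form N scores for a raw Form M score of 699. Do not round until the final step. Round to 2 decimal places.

Mean-equated: 699 + (505.1 − 549.5) = 654.60
Linear-equated: (108.4/96.4)(699 − 549.5) + 505.1 = 673.210
Difference = 673.210 − 654.60 = 18.61

18.61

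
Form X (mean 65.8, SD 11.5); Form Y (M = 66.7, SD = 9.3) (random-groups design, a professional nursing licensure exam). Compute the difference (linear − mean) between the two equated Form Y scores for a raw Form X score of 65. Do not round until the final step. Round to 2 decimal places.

0.15

Mean-equated: 65 + (66.7 − 65.8) = 65.90
Linear-equated: (9.3/11.5)(65 − 65.8) + 66.7 = 66.053
Difference = 66.053 − 65.90 = 0.15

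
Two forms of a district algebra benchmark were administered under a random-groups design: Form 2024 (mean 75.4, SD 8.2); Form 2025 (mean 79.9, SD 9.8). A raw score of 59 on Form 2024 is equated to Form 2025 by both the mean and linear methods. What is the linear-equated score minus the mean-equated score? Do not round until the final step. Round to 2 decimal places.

-3.20

Mean-equated: 59 + (79.9 − 75.4) = 63.50
Linear-equated: (9.8/8.2)(59 − 75.4) + 79.9 = 60.300
Difference = 60.300 − 63.50 = -3.20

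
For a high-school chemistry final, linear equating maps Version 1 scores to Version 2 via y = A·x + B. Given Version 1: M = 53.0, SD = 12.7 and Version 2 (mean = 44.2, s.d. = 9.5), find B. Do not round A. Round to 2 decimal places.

A = SD_Y / SD_X = 9.5 / 12.7 = 0.748031
B = M_Y − A·M_X = 44.2 − 0.748031 × 53.0 = 4.55

4.55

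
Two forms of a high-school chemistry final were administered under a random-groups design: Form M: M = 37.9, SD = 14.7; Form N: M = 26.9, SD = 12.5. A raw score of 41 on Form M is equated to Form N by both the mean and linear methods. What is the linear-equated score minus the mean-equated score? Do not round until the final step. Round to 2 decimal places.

-0.46

Mean-equated: 41 + (26.9 − 37.9) = 30.00
Linear-equated: (12.5/14.7)(41 − 37.9) + 26.9 = 29.536
Difference = 29.536 − 30.00 = -0.46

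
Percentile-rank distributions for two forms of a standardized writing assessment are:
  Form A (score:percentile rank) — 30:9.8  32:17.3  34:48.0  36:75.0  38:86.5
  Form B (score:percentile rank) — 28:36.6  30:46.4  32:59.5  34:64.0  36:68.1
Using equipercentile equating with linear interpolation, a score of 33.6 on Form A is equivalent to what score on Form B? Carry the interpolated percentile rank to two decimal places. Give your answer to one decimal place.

29.1

PR of 33.6 on Form A: 17.3 + (33.6 − 32)/(34 − 32) × (48.0 − 17.3) = 41.86
On Form B, PR 41.86 falls between score 28 (PR 36.6) and 30 (PR 46.4).
Interpolate: 28 + (41.86 − 36.6)/(46.4 − 36.6) × (30 − 28) = 29.1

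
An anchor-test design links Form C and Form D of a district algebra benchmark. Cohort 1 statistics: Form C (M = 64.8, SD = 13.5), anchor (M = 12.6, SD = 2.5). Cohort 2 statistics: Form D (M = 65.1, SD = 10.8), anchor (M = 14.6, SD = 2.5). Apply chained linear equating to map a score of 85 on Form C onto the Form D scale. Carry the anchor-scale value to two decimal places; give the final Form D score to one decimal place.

Form C → anchor (Cohort 1): v = (2.5/13.5)(85 − 64.8) + 12.6 = 16.34
anchor → Form D (Cohort 2): y = (10.8/2.5)(16.34 − 14.6) + 65.1 = 72.6

72.6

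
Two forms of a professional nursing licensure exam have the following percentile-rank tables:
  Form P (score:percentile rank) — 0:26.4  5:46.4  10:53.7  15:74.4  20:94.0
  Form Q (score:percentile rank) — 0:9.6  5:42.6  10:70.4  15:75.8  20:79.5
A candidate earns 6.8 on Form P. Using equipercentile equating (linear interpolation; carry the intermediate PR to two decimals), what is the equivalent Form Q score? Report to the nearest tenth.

PR of 6.8 on Form P: 46.4 + (6.8 − 5)/(10 − 5) × (53.7 − 46.4) = 49.03
On Form Q, PR 49.03 falls between score 5 (PR 42.6) and 10 (PR 70.4).
Interpolate: 5 + (49.03 − 42.6)/(70.4 − 42.6) × (10 − 5) = 6.2

6.2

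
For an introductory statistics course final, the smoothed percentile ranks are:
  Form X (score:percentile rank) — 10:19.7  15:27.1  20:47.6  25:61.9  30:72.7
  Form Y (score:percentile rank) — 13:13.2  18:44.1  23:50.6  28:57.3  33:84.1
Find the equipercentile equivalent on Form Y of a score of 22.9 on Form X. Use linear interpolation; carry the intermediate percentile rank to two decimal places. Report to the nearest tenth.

PR of 22.9 on Form X: 47.6 + (22.9 − 20)/(25 − 20) × (61.9 − 47.6) = 55.89
On Form Y, PR 55.89 falls between score 23 (PR 50.6) and 28 (PR 57.3).
Interpolate: 23 + (55.89 − 50.6)/(57.3 − 50.6) × (28 − 23) = 26.9

26.9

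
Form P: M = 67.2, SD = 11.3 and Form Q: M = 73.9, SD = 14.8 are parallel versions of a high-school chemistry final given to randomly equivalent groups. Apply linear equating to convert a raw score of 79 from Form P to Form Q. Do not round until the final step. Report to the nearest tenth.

89.4

Linear equating: y = (SD_Y/SD_X)(x − M_X) + M_Y
y = (14.8/11.3)(79 − 67.2) + 73.9
y = 1.309735 × 11.8 + 73.9 = 15.4549 + 73.9 = 89.4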